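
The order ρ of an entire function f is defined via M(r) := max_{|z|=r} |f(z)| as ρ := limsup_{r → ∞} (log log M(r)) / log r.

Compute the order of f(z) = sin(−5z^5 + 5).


Write sin(w) = (e^{iw} ± e^{−iw})/(2 or 2i), so |sin(w)| ≤ e^{|w|}. With w = −5z^5 + 5, |w| ≤ 5r^5 + 5 on |z|=r, giving M(r) ≤ e^{5r^5 + 5} and ρ ≤ 5. For the lower bound, choose z on |z|=r with -5z^5 purely imaginary of modulus 5r^5; then |sin(−5z^5 + 5)| grows like e^{5r^5}/2, so ρ ≥ 5. Hence ρ = 5.
Therefore ρ = 5.

Order ρ = 5.


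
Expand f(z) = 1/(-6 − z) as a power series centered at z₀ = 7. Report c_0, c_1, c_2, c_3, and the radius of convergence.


Let w = z − z₀, so z = z₀ + w.
Then -6 − z = -6 − (z₀ + w) = (-6 − z₀) − w = -13 − w.
f(z) = 1/(-13 − w) = (1/(-13)) · 1/(1 − w/(-13)) = Σ_{n≥0} w^n / (-13)^(n+1).
So c_n = 1/(-13)^(n+1):
  c_0 = 1/(-13)^1 = -1/13.
  c_1 = 1/(-13)^2 = 1/169.
  c_2 = 1/(-13)^3 = -1/2197.
  c_3 = 1/(-13)^4 = 1/28561.
The series is valid for |w/d| < 1, i.e. |z − z₀| < |d|.
Radius of convergence: R = |-6 − z₀| = |-13| = 13 (distance from z₀ to the singularity z = -6).

c_0 = -1/13, c_1 = 1/169, c_2 = -1/2197, c_3 = 1/28561; R = 13.


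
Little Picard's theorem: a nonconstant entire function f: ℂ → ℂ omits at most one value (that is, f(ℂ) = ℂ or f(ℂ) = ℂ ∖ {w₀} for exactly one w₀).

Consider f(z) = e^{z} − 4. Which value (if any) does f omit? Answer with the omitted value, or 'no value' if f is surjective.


Little Picard bounds the complement of f(ℂ) to at most one point.
e^{z} is never zero on ℂ, so 1·e^{z} takes every value in ℂ ∖ {0}. Adding -4 shifts the range to ℂ ∖ {-4}. Thus f omits exactly the value -4.

Omitted value: -4.


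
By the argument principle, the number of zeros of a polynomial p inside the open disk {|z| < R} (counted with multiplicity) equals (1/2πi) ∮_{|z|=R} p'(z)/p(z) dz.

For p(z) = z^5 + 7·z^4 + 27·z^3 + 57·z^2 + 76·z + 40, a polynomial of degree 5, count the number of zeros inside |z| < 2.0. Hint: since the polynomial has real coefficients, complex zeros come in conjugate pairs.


The zeros of p are: (-1 + 2i), (-1 - 2i), -1, (-2 + 2i), (-2 - 2i).
Their magnitudes are: 2.236, 2.236, 1, 2.828, 2.828.
Zeros with |z| < R = 2.0: -1.
Count = 1.
By the argument principle, (1/2πi) ∮_{|z|=R} p'(z)/p(z) dz equals exactly this count.

Number of zeros inside |z| < 2.0: 1.


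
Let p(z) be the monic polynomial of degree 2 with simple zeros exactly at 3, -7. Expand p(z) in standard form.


The polynomial is p(z) = ∏_{α ∈ S} (z − α), where S = {3, -7}.
Expanding the product yields: p(z) = z^2 + 4·z -21.
The resulting polynomial has degree 2 and real coefficients as required.

p(z) = z^2 + 4·z -21.


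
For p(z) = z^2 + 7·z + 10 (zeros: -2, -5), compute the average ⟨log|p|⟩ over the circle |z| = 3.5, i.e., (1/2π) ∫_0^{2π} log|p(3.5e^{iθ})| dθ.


Zeros: -5, -2; r = 3.5.
Inside |z| < r: -2. Outside (|z| ≥ r): -5.
p(0) = 10, so log|p(0)| = log(10) = 2.3026.
Apply Jensen: I(r) = log|p(0)| + Σ_k log(r/|z_k|), summed over zeros inside |z| < r.
  log(r/|z_k|) for z_k = -2: log(3.5/2) = 0.5596
  Outside zeros (-5) contribute nothing to the Jensen sum.
Sum over inside zeros: 0.5596.
I(r) = log|p(0)| + (inside sum) = 2.3026 + 0.5596 = 2.8622.
Note: since some zeros are outside |z| ≤ r, the simplified n·log(r) form does NOT apply — only the inside zeros contribute.

I(r) ≈ 2.8622.


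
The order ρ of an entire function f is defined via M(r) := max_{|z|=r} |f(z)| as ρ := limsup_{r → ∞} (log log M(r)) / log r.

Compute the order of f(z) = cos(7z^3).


Write cos(w) = (e^{iw} ± e^{−iw})/(2 or 2i), so |cos(w)| ≤ e^{|w|}. With w = 7z^3, |w| ≤ 7r^3 + 0 on |z|=r, giving M(r) ≤ e^{7r^3 + 0} and ρ ≤ 3. For the lower bound, choose z on |z|=r with 7z^3 purely imaginary of modulus 7r^3; then |cos(7z^3)| grows like e^{7r^3}/2, so ρ ≥ 3. Hence ρ = 3.
Therefore ρ = 3.

Order ρ = 3.


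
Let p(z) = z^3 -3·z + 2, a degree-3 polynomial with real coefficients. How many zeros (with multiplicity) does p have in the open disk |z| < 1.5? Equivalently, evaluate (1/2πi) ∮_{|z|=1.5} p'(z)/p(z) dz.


The zeros of p are: 1, -2, 1.
Their magnitudes are: 1, 2, 1.
Zeros with |z| < R = 1.5: 1, 1.
Count = 2.
By the argument principle, (1/2πi) ∮_{|z|=R} p'(z)/p(z) dz equals exactly this count.

Number of zeros inside |z| < 1.5: 2.


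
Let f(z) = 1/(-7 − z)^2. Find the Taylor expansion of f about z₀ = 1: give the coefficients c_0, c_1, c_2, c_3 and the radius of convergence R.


Let w = z − z₀, so z = z₀ + w.
Then -7 − z = -7 − (z₀ + w) = (-7 − z₀) − w = -8 − w.
f(z) = 1/(-8 − w)^2 = (1/(-8)^2) · (1 − w/(-8))^{−2}.
By the binomial series (1−u)^{−2} = Σ_{n≥0} C(n+1, 1) u^n for |u|<1, with u = w/(-8):
  c_n = C(n+1, 1) / (-8)^(n+2).
  c_0 = 1/(-8)^2 = 1/64.
  c_1 = 2/(-8)^3 = -1/256.
  c_2 = 3/(-8)^4 = 3/4096.
  c_3 = 4/(-8)^5 = -1/8192.
The series is valid for |w/d| < 1, i.e. |z − z₀| < |d|.
Radius of convergence: R = |-7 − z₀| = |-8| = 8 (distance from z₀ to the singularity z = -7).

c_0 = 1/64, c_1 = -1/256, c_2 = 3/4096, c_3 = -1/8192; R = 8.


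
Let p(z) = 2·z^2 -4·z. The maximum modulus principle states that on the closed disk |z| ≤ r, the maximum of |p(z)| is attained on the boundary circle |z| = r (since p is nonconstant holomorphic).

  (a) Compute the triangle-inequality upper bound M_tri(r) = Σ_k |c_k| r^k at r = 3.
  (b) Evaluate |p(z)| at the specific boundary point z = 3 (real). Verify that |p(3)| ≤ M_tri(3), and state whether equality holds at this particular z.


Coefficients: c_0 = 0, c_1 = -4, c_2 = 2. Radius r = 3.
Part (a). Triangle bound: M_tri(r) = Σ_k |c_k| r^k
  = |0|·3^0 + |-4|·3^1 + |2|·3^2
  = 0 + 12 + 18 = 30.
This bounds M(r) := max_{|z|=r} |p(z)| from above; equality holds iff all terms c_k z^k can be made to align in phase at a single z on |z|=r.
Part (b). At z = 3 (real, on the circle |z| = r):
  p(3) = (0)·3^0 + (-4)·3^1 + (2)·3^2 = 6.
  |p(3)| = 6.
Check: |p(3)| = 6 ≤ 30 = M_tri(3). ✓ Equality does not hold at z = 3 (the coefficients have mixed signs, so the terms do not all align in phase there).

M_tri(3) = 30; |p(3)| = 6; equality at z=3: no.


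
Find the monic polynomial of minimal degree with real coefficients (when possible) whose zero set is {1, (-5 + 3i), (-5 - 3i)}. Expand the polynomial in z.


The polynomial is p(z) = ∏_{α ∈ S} (z − α), where S = {1, (-5 + 3i), (-5 - 3i)}.
Expanding the product yields: p(z) = z^3 + 9·z^2 + 24·z -34.
Note conjugate pairs combine to real quadratics: (z − (-5+3i))(z − (-5−3i)) = z² + 10z + 34.
The resulting polynomial has degree 3 and real coefficients as required.

p(z) = z^3 + 9·z^2 + 24·z -34.


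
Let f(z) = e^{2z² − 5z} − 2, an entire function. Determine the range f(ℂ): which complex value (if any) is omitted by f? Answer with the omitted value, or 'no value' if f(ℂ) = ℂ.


Little Picard bounds the complement of f(ℂ) to at most one point.
The exponent g(z) = 2z² − 5z is a nonconstant polynomial, hence surjective onto ℂ. So e^{g(z)} takes every value in {e^w : w ∈ ℂ} = ℂ ∖ {0}. Adding -2 shifts the range to ℂ ∖ {-2}. f omits exactly -2.

Omitted value: -2.


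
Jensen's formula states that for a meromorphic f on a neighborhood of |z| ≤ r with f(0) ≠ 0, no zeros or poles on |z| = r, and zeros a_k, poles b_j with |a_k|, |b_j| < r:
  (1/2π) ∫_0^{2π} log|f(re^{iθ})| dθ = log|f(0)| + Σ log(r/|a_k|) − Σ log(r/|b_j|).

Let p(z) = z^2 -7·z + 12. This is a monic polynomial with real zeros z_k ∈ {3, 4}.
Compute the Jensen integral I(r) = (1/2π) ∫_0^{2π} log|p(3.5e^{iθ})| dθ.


Zeros: 3, 4; r = 3.5.
Inside |z| < r: 3. Outside (|z| ≥ r): 4.
p(0) = 12, so log|p(0)| = log(12) = 2.4849.
Apply Jensen: I(r) = log|p(0)| + Σ_k log(r/|z_k|), summed over zeros inside |z| < r.
  log(r/|z_k|) for z_k = 3: log(3.5/3) = 0.1542
  Outside zeros (4) contribute nothing to the Jensen sum.
Sum over inside zeros: 0.1542.
I(r) = log|p(0)| + (inside sum) = 2.4849 + 0.1542 = 2.6391.
Note: since some zeros are outside |z| ≤ r, the simplified n·log(r) form does NOT apply — only the inside zeros contribute.

I(r) ≈ 2.6391.


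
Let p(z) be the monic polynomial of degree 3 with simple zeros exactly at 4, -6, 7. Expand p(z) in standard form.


The polynomial is p(z) = ∏_{α ∈ S} (z − α), where S = {4, -6, 7}.
Expanding the product yields: p(z) = z^3 -5·z^2 -38·z + 168.
The resulting polynomial has degree 3 and real coefficients as required.

p(z) = z^3 -5·z^2 -38·z + 168.


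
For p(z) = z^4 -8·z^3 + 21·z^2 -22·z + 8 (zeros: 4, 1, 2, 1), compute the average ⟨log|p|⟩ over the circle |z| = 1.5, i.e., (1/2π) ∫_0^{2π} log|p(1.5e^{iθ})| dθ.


Zeros: 1, 1, 2, 4; r = 1.5.
Inside |z| < r: 1, 1. Outside (|z| ≥ r): 2, 4.
p(0) = 8, so log|p(0)| = log(8) = 2.0794.
Apply Jensen: I(r) = log|p(0)| + Σ_k log(r/|z_k|), summed over zeros inside |z| < r.
  log(r/|z_k|) for z_k = 1: log(1.5/1) = 0.4055
  log(r/|z_k|) for z_k = 1: log(1.5/1) = 0.4055
  Outside zeros (2, 4) contribute nothing to the Jensen sum.
Sum over inside zeros: 0.8109.
I(r) = log|p(0)| + (inside sum) = 2.0794 + 0.8109 = 2.8904.
Note: since some zeros are outside |z| ≤ r, the simplified n·log(r) form does NOT apply — only the inside zeros contribute.

I(r) ≈ 2.8904.


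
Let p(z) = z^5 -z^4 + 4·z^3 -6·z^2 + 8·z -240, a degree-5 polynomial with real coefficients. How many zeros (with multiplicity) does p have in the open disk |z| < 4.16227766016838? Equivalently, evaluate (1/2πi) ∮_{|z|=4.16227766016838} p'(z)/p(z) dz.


The zeros of p are: (-2 + 2i), (-2 - 2i), (1 + 3i), (1 - 3i), 3.
Their magnitudes are: 2.828, 2.828, 3.162, 3.162, 3.
Zeros with |z| < R = 4.16227766016838: (-2 + 2i), (-2 - 2i), (1 + 3i), (1 - 3i), 3.
Count = 5.
By the argument principle, (1/2πi) ∮_{|z|=R} p'(z)/p(z) dz equals exactly this count.

Number of zeros inside |z| < 4.16227766016838: 5.


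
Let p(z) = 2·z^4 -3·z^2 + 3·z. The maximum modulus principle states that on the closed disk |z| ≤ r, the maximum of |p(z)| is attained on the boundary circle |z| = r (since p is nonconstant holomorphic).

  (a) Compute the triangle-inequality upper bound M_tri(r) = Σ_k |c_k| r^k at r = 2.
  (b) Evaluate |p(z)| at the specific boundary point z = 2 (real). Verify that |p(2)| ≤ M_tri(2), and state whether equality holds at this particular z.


Coefficients: c_0 = 0, c_1 = 3, c_2 = -3, c_3 = 0, c_4 = 2. Radius r = 2.
Part (a). Triangle bound: M_tri(r) = Σ_k |c_k| r^k
  = |0|·2^0 + |3|·2^1 + |-3|·2^2 + |0|·2^3 + |2|·2^4
  = 0 + 6 + 12 + 0 + 32 = 50.
This bounds M(r) := max_{|z|=r} |p(z)| from above; equality holds iff all terms c_k z^k can be made to align in phase at a single z on |z|=r.
Part (b). At z = 2 (real, on the circle |z| = r):
  p(2) = (0)·2^0 + (3)·2^1 + (-3)·2^2 + (0)·2^3 + (2)·2^4 = 26.
  |p(2)| = 26.
Check: |p(2)| = 26 ≤ 50 = M_tri(2). ✓ Equality does not hold at z = 2 (the coefficients have mixed signs, so the terms do not all align in phase there).

M_tri(2) = 50; |p(2)| = 26; equality at z=2: no.


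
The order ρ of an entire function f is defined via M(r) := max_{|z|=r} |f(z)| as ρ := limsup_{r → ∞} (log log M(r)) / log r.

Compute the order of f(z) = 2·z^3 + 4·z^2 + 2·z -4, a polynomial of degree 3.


|f(z)| ≤ Σ|c_k|·r^k = O(r^3) as r → ∞. Polynomial growth is O(e^{r^ε}) for every ε > 0 (since r^3/e^{r^ε} → 0), so ρ ≤ ε for all ε > 0, i.e. ρ = 0. Every nonconstant polynomial has order 0.
Therefore ρ = 0.

Order ρ = 0.


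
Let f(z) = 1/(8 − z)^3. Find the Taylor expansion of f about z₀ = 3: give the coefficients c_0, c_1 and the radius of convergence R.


Let w = z − z₀, so z = z₀ + w.
Then 8 − z = 8 − (z₀ + w) = (8 − z₀) − w = 5 − w.
f(z) = 1/(5 − w)^3 = (1/(5)^3) · (1 − w/(5))^{−3}.
By the binomial series (1−u)^{−3} = Σ_{n≥0} C(n+2, 2) u^n for |u|<1, with u = w/(5):
  c_n = C(n+2, 2) / (5)^(n+3).
  c_0 = 1/(5)^3 = 1/125.
  c_1 = 3/(5)^4 = 3/625.
The series is valid for |w/d| < 1, i.e. |z − z₀| < |d|.
Radius of convergence: R = |8 − z₀| = |5| = 5 (distance from z₀ to the singularity z = 8).

c_0 = 1/125, c_1 = 3/625; R = 5.


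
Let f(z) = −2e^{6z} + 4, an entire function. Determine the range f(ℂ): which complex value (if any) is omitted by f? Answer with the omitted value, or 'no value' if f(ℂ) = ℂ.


Little Picard bounds the complement of f(ℂ) to at most one point.
e^{6z} is never zero on ℂ, so -2·e^{6z} takes every value in ℂ ∖ {0}. Adding 4 shifts the range to ℂ ∖ {4}. Thus f omits exactly the value 4.

Omitted value: 4.


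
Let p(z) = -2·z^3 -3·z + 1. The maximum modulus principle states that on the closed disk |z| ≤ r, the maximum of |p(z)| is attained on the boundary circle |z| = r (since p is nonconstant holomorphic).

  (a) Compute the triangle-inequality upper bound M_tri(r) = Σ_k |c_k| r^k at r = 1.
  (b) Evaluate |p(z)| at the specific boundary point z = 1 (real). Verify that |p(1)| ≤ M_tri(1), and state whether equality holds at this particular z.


Coefficients: c_0 = 1, c_1 = -3, c_2 = 0, c_3 = -2. Radius r = 1.
Part (a). Triangle bound: M_tri(r) = Σ_k |c_k| r^k
  = |1|·1^0 + |-3|·1^1 + |0|·1^2 + |-2|·1^3
  = 1 + 3 + 0 + 2 = 6.
This bounds M(r) := max_{|z|=r} |p(z)| from above; equality holds iff all terms c_k z^k can be made to align in phase at a single z on |z|=r.
Part (b). At z = 1 (real, on the circle |z| = r):
  p(1) = (1)·1^0 + (-3)·1^1 + (0)·1^2 + (-2)·1^3 = -4.
  |p(1)| = 4.
Check: |p(1)| = 4 ≤ 6 = M_tri(1). ✓ Equality does not hold at z = 1 (the coefficients have mixed signs, so the terms do not all align in phase there).

M_tri(1) = 6; |p(1)| = 4; equality at z=1: no.


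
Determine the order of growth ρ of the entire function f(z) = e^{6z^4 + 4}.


|e^{6z^4 + 4}| = e^{Re(6·z^4) + 4} ≤ e^{6|z|^4 + 4} = e^{6r^4 + 4} on |z| = r, so ρ ≤ 4. Choosing z on |z|=r so that 6·z^4 is real positive (always possible by picking arg z appropriately) gives |f(z)| = e^{6r^4 + 4}, matching the bound. The additive constant 4 does not affect log log M(r) ~ 4·log r. Hence ρ = 4.
Therefore ρ = 4.

Order ρ = 4.


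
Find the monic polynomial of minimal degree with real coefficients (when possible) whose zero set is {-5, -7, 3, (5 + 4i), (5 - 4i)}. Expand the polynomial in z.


The polynomial is p(z) = ∏_{α ∈ S} (z − α), where S = {-5, -7, 3, (5 + 4i), (5 - 4i)}.
Expanding the product yields: p(z) = z^5 -z^4 -50·z^3 + 274·z^2 + 1009·z -4305.
Note conjugate pairs combine to real quadratics: (z − (5+4i))(z − (5−4i)) = z² − 10z + 41.
The resulting polynomial has degree 5 and real coefficients as required.

p(z) = z^5 -z^4 -50·z^3 + 274·z^2 + 1009·z -4305.


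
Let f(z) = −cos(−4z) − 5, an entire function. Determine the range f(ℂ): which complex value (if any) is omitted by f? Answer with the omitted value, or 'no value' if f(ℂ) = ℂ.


Little Picard bounds the complement of f(ℂ) to at most one point.
cos is entire and surjective onto ℂ: for every w ∈ ℂ, cos(ζ) = w has a solution ζ ∈ ℂ (e.g., via the complex inverse arccos). With ζ = −4z this gives z = ζ/(-4). Then -1·cos(−4z) takes every value in -1·ℂ = ℂ, and adding -5 is a bijection of ℂ. So f is surjective and omits no value. (Note: only on the real line is cos bounded by [−1, 1].)

Omitted value: no value.


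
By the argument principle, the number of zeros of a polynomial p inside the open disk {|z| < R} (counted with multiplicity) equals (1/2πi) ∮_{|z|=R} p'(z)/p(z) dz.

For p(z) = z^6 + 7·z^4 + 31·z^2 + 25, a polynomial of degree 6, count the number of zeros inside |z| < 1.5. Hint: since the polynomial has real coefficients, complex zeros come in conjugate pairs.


The zeros of p are: (1 + 2i), (1 - 2i), (-1 + 2i), (-1 - 2i), (0 + 1i), (0 - 1i).
Their magnitudes are: 2.236, 2.236, 2.236, 2.236, 1, 1.
Zeros with |z| < R = 1.5: (0 + 1i), (0 - 1i).
Count = 2.
By the argument principle, (1/2πi) ∮_{|z|=R} p'(z)/p(z) dz equals exactly this count.

Number of zeros inside |z| < 1.5: 2.


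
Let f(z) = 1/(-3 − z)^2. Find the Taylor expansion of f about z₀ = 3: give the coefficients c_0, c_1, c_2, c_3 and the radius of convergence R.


Let w = z − z₀, so z = z₀ + w.
Then -3 − z = -3 − (z₀ + w) = (-3 − z₀) − w = -6 − w.
f(z) = 1/(-6 − w)^2 = (1/(-6)^2) · (1 − w/(-6))^{−2}.
By the binomial series (1−u)^{−2} = Σ_{n≥0} C(n+1, 1) u^n for |u|<1, with u = w/(-6):
  c_n = C(n+1, 1) / (-6)^(n+2).
  c_0 = 1/(-6)^2 = 1/36.
  c_1 = 2/(-6)^3 = -1/108.
  c_2 = 3/(-6)^4 = 1/432.
  c_3 = 4/(-6)^5 = -1/1944.
The series is valid for |w/d| < 1, i.e. |z − z₀| < |d|.
Radius of convergence: R = |-3 − z₀| = |-6| = 6 (distance from z₀ to the singularity z = -3).

c_0 = 1/36, c_1 = -1/108, c_2 = 1/432, c_3 = -1/1944; R = 6.


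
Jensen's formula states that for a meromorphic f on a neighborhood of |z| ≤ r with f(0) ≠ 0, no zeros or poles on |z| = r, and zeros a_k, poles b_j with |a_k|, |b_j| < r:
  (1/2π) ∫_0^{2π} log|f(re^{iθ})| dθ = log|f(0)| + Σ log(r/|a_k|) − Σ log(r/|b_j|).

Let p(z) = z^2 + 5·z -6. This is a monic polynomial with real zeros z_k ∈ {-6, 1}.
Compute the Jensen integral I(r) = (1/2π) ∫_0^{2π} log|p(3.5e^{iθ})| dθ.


Zeros: -6, 1; r = 3.5.
Inside |z| < r: 1. Outside (|z| ≥ r): -6.
p(0) = -6, so log|p(0)| = log(6) = 1.7918.
Apply Jensen: I(r) = log|p(0)| + Σ_k log(r/|z_k|), summed over zeros inside |z| < r.
  log(r/|z_k|) for z_k = 1: log(3.5/1) = 1.2528
  Outside zeros (-6) contribute nothing to the Jensen sum.
Sum over inside zeros: 1.2528.
I(r) = log|p(0)| + (inside sum) = 1.7918 + 1.2528 = 3.0445.
Note: since some zeros are outside |z| ≤ r, the simplified n·log(r) form does NOT apply — only the inside zeros contribute.

I(r) ≈ 3.0445.


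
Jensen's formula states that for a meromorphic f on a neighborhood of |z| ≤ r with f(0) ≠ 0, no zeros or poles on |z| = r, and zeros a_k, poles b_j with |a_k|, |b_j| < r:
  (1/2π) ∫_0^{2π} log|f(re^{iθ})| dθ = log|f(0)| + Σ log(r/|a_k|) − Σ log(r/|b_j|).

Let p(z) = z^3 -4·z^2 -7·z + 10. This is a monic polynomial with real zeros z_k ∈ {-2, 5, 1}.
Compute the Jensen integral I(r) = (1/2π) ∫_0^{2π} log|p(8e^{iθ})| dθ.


Zeros: -2, 1, 5; r = 8.
Inside |z| < r: -2, 1, 5. Outside (|z| ≥ r): ∅.
p(0) = 10, so log|p(0)| = log(10) = 2.3026.
Apply Jensen: I(r) = log|p(0)| + Σ_k log(r/|z_k|), summed over zeros inside |z| < r.
  log(r/|z_k|) for z_k = -2: log(8/2) = 1.3863
  log(r/|z_k|) for z_k = 5: log(8/5) = 0.4700
  log(r/|z_k|) for z_k = 1: log(8/1) = 2.0794
Sum over inside zeros: 3.9357.
I(r) = log|p(0)| + (inside sum) = 2.3026 + 3.9357 = 6.2383.
Closed form (all zeros inside, monic): I(r) = n·log(r) = 3·log(8) = 6.2383. ✓

I(r) ≈ 6.2383.


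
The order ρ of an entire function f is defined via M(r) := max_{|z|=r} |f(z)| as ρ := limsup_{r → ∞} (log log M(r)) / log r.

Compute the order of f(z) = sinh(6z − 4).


sinh(w) is a linear combination of e^{iw} and e^{−iw} (or e^w, e^{−w} in the hyperbolic case), so |sinh(w)| ≤ e^{|w|}. With w = 6z − 4, |w| ≤ 6|z| + 4 = 6r + 4 on |z| = r, giving M(r) ≤ e^{6r + 4}, so ρ ≤ 1. On a suitable ray (z = it for sin/cos; z = t for sinh/cosh, t real → ∞), |sinh(6z − 4)| grows like e^{6|t|}/2, so ρ ≥ 1. Hence ρ = 1.
Therefore ρ = 1.

Order ρ = 1.


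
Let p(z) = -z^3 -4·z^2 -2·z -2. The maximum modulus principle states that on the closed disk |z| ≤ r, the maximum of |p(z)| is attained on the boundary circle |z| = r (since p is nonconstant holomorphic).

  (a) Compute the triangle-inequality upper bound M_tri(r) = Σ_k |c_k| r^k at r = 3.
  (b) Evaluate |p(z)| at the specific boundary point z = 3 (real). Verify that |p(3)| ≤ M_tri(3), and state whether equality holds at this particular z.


Coefficients: c_0 = -2, c_1 = -2, c_2 = -4, c_3 = -1. Radius r = 3.
Part (a). Triangle bound: M_tri(r) = Σ_k |c_k| r^k
  = |-2|·3^0 + |-2|·3^1 + |-4|·3^2 + |-1|·3^3
  = 2 + 6 + 36 + 27 = 71.
This bounds M(r) := max_{|z|=r} |p(z)| from above; equality holds iff all terms c_k z^k can be made to align in phase at a single z on |z|=r.
Part (b). At z = 3 (real, on the circle |z| = r):
  p(3) = (-2)·3^0 + (-2)·3^1 + (-4)·3^2 + (-1)·3^3 = -71.
  |p(3)| = 71.
Since all nonzero coefficients share the same sign, |p(3)| = 71 = M_tri(3); the triangle bound is attained at z = 3, so in fact M(r) = 71.

M_tri(3) = 71; |p(3)| = 71; equality at z=3: yes.


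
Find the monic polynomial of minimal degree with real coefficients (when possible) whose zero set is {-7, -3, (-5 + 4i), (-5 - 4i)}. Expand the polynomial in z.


The polynomial is p(z) = ∏_{α ∈ S} (z − α), where S = {-7, -3, (-5 + 4i), (-5 - 4i)}.
Expanding the product yields: p(z) = z^4 + 20·z^3 + 162·z^2 + 620·z + 861.
Note conjugate pairs combine to real quadratics: (z − (-5+4i))(z − (-5−4i)) = z² + 10z + 41.
The resulting polynomial has degree 4 and real coefficients as required.

p(z) = z^4 + 20·z^3 + 162·z^2 + 620·z + 861.


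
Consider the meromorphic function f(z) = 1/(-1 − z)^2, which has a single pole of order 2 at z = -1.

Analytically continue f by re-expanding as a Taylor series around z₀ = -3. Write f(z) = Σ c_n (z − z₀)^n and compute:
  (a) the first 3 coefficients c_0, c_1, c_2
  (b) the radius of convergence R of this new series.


Let w = z − z₀, so z = z₀ + w.
Then -1 − z = -1 − (z₀ + w) = (-1 − z₀) − w = 2 − w.
f(z) = 1/(2 − w)^2 = (1/(2)^2) · (1 − w/(2))^{−2}.
By the binomial series (1−u)^{−2} = Σ_{n≥0} C(n+1, 1) u^n for |u|<1, with u = w/(2):
  c_n = C(n+1, 1) / (2)^(n+2).
  c_0 = 1/(2)^2 = 1/4.
  c_1 = 2/(2)^3 = 1/4.
  c_2 = 3/(2)^4 = 3/16.
The series is valid for |w/d| < 1, i.e. |z − z₀| < |d|.
Radius of convergence: R = |-1 − z₀| = |2| = 2 (distance from z₀ to the singularity z = -1).

c_0 = 1/4, c_1 = 1/4, c_2 = 3/16; R = 2.


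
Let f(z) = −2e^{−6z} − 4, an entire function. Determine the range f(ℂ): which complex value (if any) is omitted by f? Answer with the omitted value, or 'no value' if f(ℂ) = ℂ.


Little Picard bounds the complement of f(ℂ) to at most one point.
e^{−6z} is never zero on ℂ, so -2·e^{−6z} takes every value in ℂ ∖ {0}. Adding -4 shifts the range to ℂ ∖ {-4}. Thus f omits exactly the value -4.

Omitted value: -4.


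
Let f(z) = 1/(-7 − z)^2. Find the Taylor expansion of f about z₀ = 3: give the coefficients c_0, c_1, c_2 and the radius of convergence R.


Let w = z − z₀, so z = z₀ + w.
Then -7 − z = -7 − (z₀ + w) = (-7 − z₀) − w = -10 − w.
f(z) = 1/(-10 − w)^2 = (1/(-10)^2) · (1 − w/(-10))^{−2}.
By the binomial series (1−u)^{−2} = Σ_{n≥0} C(n+1, 1) u^n for |u|<1, with u = w/(-10):
  c_n = C(n+1, 1) / (-10)^(n+2).
  c_0 = 1/(-10)^2 = 1/100.
  c_1 = 2/(-10)^3 = -1/500.
  c_2 = 3/(-10)^4 = 3/10000.
The series is valid for |w/d| < 1, i.e. |z − z₀| < |d|.
Radius of convergence: R = |-7 − z₀| = |-10| = 10 (distance from z₀ to the singularity z = -7).

c_0 = 1/100, c_1 = -1/500, c_2 = 3/10000; R = 10.


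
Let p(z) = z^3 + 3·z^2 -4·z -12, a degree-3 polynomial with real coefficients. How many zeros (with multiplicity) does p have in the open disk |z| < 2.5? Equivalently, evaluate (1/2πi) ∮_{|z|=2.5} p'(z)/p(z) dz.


The zeros of p are: -3, -2, 2.
Their magnitudes are: 3, 2, 2.
Zeros with |z| < R = 2.5: -2, 2.
Count = 2.
By the argument principle, (1/2πi) ∮_{|z|=R} p'(z)/p(z) dz equals exactly this count.

Number of zeros inside |z| < 2.5: 2.


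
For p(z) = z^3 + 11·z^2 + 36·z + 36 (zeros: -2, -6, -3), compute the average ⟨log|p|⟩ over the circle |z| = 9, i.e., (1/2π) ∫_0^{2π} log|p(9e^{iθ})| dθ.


Zeros: -6, -3, -2; r = 9.
Inside |z| < r: -6, -3, -2. Outside (|z| ≥ r): ∅.
p(0) = 36, so log|p(0)| = log(36) = 3.5835.
Apply Jensen: I(r) = log|p(0)| + Σ_k log(r/|z_k|), summed over zeros inside |z| < r.
  log(r/|z_k|) for z_k = -2: log(9/2) = 1.5041
  log(r/|z_k|) for z_k = -6: log(9/6) = 0.4055
  log(r/|z_k|) for z_k = -3: log(9/3) = 1.0986
Sum over inside zeros: 3.0082.
I(r) = log|p(0)| + (inside sum) = 3.5835 + 3.0082 = 6.5917.
Closed form (all zeros inside, monic): I(r) = n·log(r) = 3·log(9) = 6.5917. ✓

I(r) ≈ 6.5917.


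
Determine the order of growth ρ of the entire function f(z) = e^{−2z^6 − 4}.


|e^{−2z^6 − 4}| = e^{Re(-2·z^6) + -4} ≤ e^{2|z|^6 + -4} = e^{2r^6 + -4} on |z| = r, so ρ ≤ 6. Choosing z on |z|=r so that -2·z^6 is real positive (always possible by picking arg z appropriately) gives |f(z)| = e^{2r^6 + -4}, matching the bound. The additive constant -4 does not affect log log M(r) ~ 6·log r. Hence ρ = 6.
Therefore ρ = 6.

Order ρ = 6.


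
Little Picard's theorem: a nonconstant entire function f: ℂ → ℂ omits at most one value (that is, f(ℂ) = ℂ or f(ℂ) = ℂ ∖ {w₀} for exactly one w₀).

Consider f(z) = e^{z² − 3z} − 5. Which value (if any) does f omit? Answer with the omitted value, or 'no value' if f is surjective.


Little Picard bounds the complement of f(ℂ) to at most one point.
The exponent g(z) = z² − 3z is a nonconstant polynomial, hence surjective onto ℂ. So e^{g(z)} takes every value in {e^w : w ∈ ℂ} = ℂ ∖ {0}. Adding -5 shifts the range to ℂ ∖ {-5}. f omits exactly -5.

Omitted value: -5.


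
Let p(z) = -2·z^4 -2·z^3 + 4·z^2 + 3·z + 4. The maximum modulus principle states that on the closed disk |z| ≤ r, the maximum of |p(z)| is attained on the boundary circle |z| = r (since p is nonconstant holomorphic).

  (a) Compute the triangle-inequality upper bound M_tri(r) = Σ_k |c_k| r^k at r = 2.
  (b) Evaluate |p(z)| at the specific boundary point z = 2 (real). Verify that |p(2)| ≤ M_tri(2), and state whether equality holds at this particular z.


Coefficients: c_0 = 4, c_1 = 3, c_2 = 4, c_3 = -2, c_4 = -2. Radius r = 2.
Part (a). Triangle bound: M_tri(r) = Σ_k |c_k| r^k
  = |4|·2^0 + |3|·2^1 + |4|·2^2 + |-2|·2^3 + |-2|·2^4
  = 4 + 6 + 16 + 16 + 32 = 74.
This bounds M(r) := max_{|z|=r} |p(z)| from above; equality holds iff all terms c_k z^k can be made to align in phase at a single z on |z|=r.
Part (b). At z = 2 (real, on the circle |z| = r):
  p(2) = (4)·2^0 + (3)·2^1 + (4)·2^2 + (-2)·2^3 + (-2)·2^4 = -22.
  |p(2)| = 22.
Check: |p(2)| = 22 ≤ 74 = M_tri(2). ✓ Equality does not hold at z = 2 (the coefficients have mixed signs, so the terms do not all align in phase there).

M_tri(2) = 74; |p(2)| = 22; equality at z=2: no.


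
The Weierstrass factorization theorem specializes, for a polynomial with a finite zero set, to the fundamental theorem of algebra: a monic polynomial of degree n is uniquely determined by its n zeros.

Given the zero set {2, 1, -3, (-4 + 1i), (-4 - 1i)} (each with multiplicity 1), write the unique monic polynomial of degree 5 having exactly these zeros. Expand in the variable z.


The polynomial is p(z) = ∏_{α ∈ S} (z − α), where S = {2, 1, -3, (-4 + 1i), (-4 - 1i)}.
Expanding the product yields: p(z) = z^5 + 8·z^4 + 10·z^3 -50·z^2 -71·z + 102.
Note conjugate pairs combine to real quadratics: (z − (-4+1i))(z − (-4−1i)) = z² + 8z + 17.
The resulting polynomial has degree 5 and real coefficients as required.

p(z) = z^5 + 8·z^4 + 10·z^3 -50·z^2 -71·z + 102.


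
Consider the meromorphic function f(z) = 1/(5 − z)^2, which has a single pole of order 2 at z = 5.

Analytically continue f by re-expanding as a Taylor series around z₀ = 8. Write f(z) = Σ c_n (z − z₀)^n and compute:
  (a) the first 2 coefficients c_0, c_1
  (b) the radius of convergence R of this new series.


Let w = z − z₀, so z = z₀ + w.
Then 5 − z = 5 − (z₀ + w) = (5 − z₀) − w = -3 − w.
f(z) = 1/(-3 − w)^2 = (1/(-3)^2) · (1 − w/(-3))^{−2}.
By the binomial series (1−u)^{−2} = Σ_{n≥0} C(n+1, 1) u^n for |u|<1, with u = w/(-3):
  c_n = C(n+1, 1) / (-3)^(n+2).
  c_0 = 1/(-3)^2 = 1/9.
  c_1 = 2/(-3)^3 = -2/27.
The series is valid for |w/d| < 1, i.e. |z − z₀| < |d|.
Radius of convergence: R = |5 − z₀| = |-3| = 3 (distance from z₀ to the singularity z = 5).

c_0 = 1/9, c_1 = -2/27; R = 3.


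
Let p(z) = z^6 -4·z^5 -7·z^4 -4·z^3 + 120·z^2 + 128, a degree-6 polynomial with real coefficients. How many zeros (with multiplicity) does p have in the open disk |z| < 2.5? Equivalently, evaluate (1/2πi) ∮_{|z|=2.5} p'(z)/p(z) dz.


The zeros of p are: 4, (0 + 1i), (0 - 1i), (-2 + 2i), (-2 - 2i), 4.
Their magnitudes are: 4, 1, 1, 2.828, 2.828, 4.
Zeros with |z| < R = 2.5: (0 + 1i), (0 - 1i).
Count = 2.
By the argument principle, (1/2πi) ∮_{|z|=R} p'(z)/p(z) dz equals exactly this count.

Number of zeros inside |z| < 2.5: 2.


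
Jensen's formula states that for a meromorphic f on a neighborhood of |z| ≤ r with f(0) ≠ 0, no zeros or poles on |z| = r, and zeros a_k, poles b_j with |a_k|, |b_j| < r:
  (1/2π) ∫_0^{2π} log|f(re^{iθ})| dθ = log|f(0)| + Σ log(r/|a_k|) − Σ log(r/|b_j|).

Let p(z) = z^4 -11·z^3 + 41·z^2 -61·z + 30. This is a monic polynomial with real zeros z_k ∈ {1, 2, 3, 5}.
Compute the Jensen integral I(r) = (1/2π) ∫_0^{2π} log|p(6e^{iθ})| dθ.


Zeros: 1, 2, 3, 5; r = 6.
Inside |z| < r: 1, 2, 3, 5. Outside (|z| ≥ r): ∅.
p(0) = 30, so log|p(0)| = log(30) = 3.4012.
Apply Jensen: I(r) = log|p(0)| + Σ_k log(r/|z_k|), summed over zeros inside |z| < r.
  log(r/|z_k|) for z_k = 1: log(6/1) = 1.7918
  log(r/|z_k|) for z_k = 2: log(6/2) = 1.0986
  log(r/|z_k|) for z_k = 3: log(6/3) = 0.6931
  log(r/|z_k|) for z_k = 5: log(6/5) = 0.1823
Sum over inside zeros: 3.7658.
I(r) = log|p(0)| + (inside sum) = 3.4012 + 3.7658 = 7.1670.
Closed form (all zeros inside, monic): I(r) = n·log(r) = 4·log(6) = 7.1670. ✓

I(r) ≈ 7.1670.


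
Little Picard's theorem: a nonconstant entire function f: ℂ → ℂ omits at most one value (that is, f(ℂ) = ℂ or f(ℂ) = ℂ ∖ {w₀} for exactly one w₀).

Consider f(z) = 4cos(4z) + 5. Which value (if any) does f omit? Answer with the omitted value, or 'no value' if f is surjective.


Little Picard bounds the complement of f(ℂ) to at most one point.
cos is entire and surjective onto ℂ: for every w ∈ ℂ, cos(ζ) = w has a solution ζ ∈ ℂ (e.g., via the complex inverse arccos). With ζ = 4z this gives z = ζ/(4). Then 4·cos(4z) takes every value in 4·ℂ = ℂ, and adding 5 is a bijection of ℂ. So f is surjective and omits no value. (Note: only on the real line is cos bounded by [−1, 1].)

Omitted value: no value.


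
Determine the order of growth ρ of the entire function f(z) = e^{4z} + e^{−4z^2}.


Each summand is entire of order 1 and 2 respectively (as in the single-exponential case). The order of a sum is at most the max of the orders, so ρ ≤ 2. For the lower bound: on |z|=r choose arg z so that -4z^2 is real positive; then |e^{-4z^2}| = e^{4r^2} while |e^{4z}| ≤ e^{4r^1} = o(e^{4r^2}). So |f| ≥ e^{4r^2}(1 − o(1)) and ρ ≥ 2. Hence ρ = max(1, 2) = 2.
Therefore ρ = 2.

Order ρ = 2.


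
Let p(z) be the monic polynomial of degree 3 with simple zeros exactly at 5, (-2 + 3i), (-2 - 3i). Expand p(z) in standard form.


The polynomial is p(z) = ∏_{α ∈ S} (z − α), where S = {5, (-2 + 3i), (-2 - 3i)}.
Expanding the product yields: p(z) = z^3 -z^2 -7·z -65.
Note conjugate pairs combine to real quadratics: (z − (-2+3i))(z − (-2−3i)) = z² + 4z + 13.
The resulting polynomial has degree 3 and real coefficients as required.

p(z) = z^3 -z^2 -7·z -65.


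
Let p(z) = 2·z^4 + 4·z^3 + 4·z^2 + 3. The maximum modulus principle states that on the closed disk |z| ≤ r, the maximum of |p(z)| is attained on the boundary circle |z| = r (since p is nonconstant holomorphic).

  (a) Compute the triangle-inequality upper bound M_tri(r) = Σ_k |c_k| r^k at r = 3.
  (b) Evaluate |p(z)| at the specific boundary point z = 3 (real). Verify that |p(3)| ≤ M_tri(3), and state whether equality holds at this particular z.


Coefficients: c_0 = 3, c_1 = 0, c_2 = 4, c_3 = 4, c_4 = 2. Radius r = 3.
Part (a). Triangle bound: M_tri(r) = Σ_k |c_k| r^k
  = |3|·3^0 + |0|·3^1 + |4|·3^2 + |4|·3^3 + |2|·3^4
  = 3 + 0 + 36 + 108 + 162 = 309.
This bounds M(r) := max_{|z|=r} |p(z)| from above; equality holds iff all terms c_k z^k can be made to align in phase at a single z on |z|=r.
Part (b). At z = 3 (real, on the circle |z| = r):
  p(3) = (3)·3^0 + (0)·3^1 + (4)·3^2 + (4)·3^3 + (2)·3^4 = 309.
  |p(3)| = 309.
Since all nonzero coefficients share the same sign, |p(3)| = 309 = M_tri(3); the triangle bound is attained at z = 3, so in fact M(r) = 309.

M_tri(3) = 309; |p(3)| = 309; equality at z=3: yes.


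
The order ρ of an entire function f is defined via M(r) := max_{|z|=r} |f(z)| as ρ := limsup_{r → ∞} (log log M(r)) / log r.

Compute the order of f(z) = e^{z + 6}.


|e^{z + 6}| = e^{Re(1·z) + 6} ≤ e^{1|z|^1 + 6} = e^{1r^1 + 6} on |z| = r, so ρ ≤ 1. Choosing z on |z|=r so that 1·z is real positive (always possible by picking arg z appropriately) gives |f(z)| = e^{1r^1 + 6}, matching the bound. The additive constant 6 does not affect log log M(r) ~ 1·log r. Hence ρ = 1.
Therefore ρ = 1.

Order ρ = 1.


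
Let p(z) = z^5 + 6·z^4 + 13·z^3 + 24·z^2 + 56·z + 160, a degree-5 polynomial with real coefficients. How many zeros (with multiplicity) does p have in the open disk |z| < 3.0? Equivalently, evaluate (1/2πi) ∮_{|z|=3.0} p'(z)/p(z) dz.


The zeros of p are: (1 + 2i), (1 - 2i), -4, (-2 + 2i), (-2 - 2i).
Their magnitudes are: 2.236, 2.236, 4, 2.828, 2.828.
Zeros with |z| < R = 3.0: (1 + 2i), (1 - 2i), (-2 + 2i), (-2 - 2i).
Count = 4.
By the argument principle, (1/2πi) ∮_{|z|=R} p'(z)/p(z) dz equals exactly this count.

Number of zeros inside |z| < 3.0: 4.


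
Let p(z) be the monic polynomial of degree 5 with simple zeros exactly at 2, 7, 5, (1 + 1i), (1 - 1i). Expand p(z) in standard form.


The polynomial is p(z) = ∏_{α ∈ S} (z − α), where S = {2, 7, 5, (1 + 1i), (1 - 1i)}.
Expanding the product yields: p(z) = z^5 -16·z^4 + 89·z^3 -216·z^2 + 258·z -140.
Note conjugate pairs combine to real quadratics: (z − (1+1i))(z − (1−1i)) = z² − 2z + 2.
The resulting polynomial has degree 5 and real coefficients as required.

p(z) = z^5 -16·z^4 + 89·z^3 -216·z^2 + 258·z -140.


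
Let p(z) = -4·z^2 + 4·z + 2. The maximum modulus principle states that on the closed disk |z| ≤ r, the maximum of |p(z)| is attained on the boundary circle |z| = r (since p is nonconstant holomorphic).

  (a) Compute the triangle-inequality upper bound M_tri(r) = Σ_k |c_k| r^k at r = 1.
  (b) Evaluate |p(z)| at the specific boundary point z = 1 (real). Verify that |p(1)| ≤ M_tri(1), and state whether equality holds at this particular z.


Coefficients: c_0 = 2, c_1 = 4, c_2 = -4. Radius r = 1.
Part (a). Triangle bound: M_tri(r) = Σ_k |c_k| r^k
  = |2|·1^0 + |4|·1^1 + |-4|·1^2
  = 2 + 4 + 4 = 10.
This bounds M(r) := max_{|z|=r} |p(z)| from above; equality holds iff all terms c_k z^k can be made to align in phase at a single z on |z|=r.
Part (b). At z = 1 (real, on the circle |z| = r):
  p(1) = (2)·1^0 + (4)·1^1 + (-4)·1^2 = 2.
  |p(1)| = 2.
Check: |p(1)| = 2 ≤ 10 = M_tri(1). ✓ Equality does not hold at z = 1 (the coefficients have mixed signs, so the terms do not all align in phase there).

M_tri(1) = 10; |p(1)| = 2; equality at z=1: no.


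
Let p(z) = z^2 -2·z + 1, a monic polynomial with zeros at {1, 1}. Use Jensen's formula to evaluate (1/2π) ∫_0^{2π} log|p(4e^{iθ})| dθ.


Zeros: 1, 1; r = 4.
Inside |z| < r: 1, 1. Outside (|z| ≥ r): ∅.
p(0) = 1, so log|p(0)| = log(1) = 0.0000.
Apply Jensen: I(r) = log|p(0)| + Σ_k log(r/|z_k|), summed over zeros inside |z| < r.
  log(r/|z_k|) for z_k = 1: log(4/1) = 1.3863
  log(r/|z_k|) for z_k = 1: log(4/1) = 1.3863
Sum over inside zeros: 2.7726.
I(r) = log|p(0)| + (inside sum) = 0.0000 + 2.7726 = 2.7726.
Closed form (all zeros inside, monic): I(r) = n·log(r) = 2·log(4) = 2.7726. ✓

I(r) ≈ 2.7726.


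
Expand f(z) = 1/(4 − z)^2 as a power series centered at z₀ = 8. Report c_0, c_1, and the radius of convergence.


Let w = z − z₀, so z = z₀ + w.
Then 4 − z = 4 − (z₀ + w) = (4 − z₀) − w = -4 − w.
f(z) = 1/(-4 − w)^2 = (1/(-4)^2) · (1 − w/(-4))^{−2}.
By the binomial series (1−u)^{−2} = Σ_{n≥0} C(n+1, 1) u^n for |u|<1, with u = w/(-4):
  c_n = C(n+1, 1) / (-4)^(n+2).
  c_0 = 1/(-4)^2 = 1/16.
  c_1 = 2/(-4)^3 = -1/32.
The series is valid for |w/d| < 1, i.e. |z − z₀| < |d|.
Radius of convergence: R = |4 − z₀| = |-4| = 4 (distance from z₀ to the singularity z = 4).

c_0 = 1/16, c_1 = -1/32; R = 4.


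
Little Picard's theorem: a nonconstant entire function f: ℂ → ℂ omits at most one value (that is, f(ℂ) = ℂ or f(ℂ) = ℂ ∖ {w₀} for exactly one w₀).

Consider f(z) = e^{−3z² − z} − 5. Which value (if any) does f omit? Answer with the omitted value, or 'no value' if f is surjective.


Little Picard bounds the complement of f(ℂ) to at most one point.
The exponent g(z) = −3z² − z is a nonconstant polynomial, hence surjective onto ℂ. So e^{g(z)} takes every value in {e^w : w ∈ ℂ} = ℂ ∖ {0}. Adding -5 shifts the range to ℂ ∖ {-5}. f omits exactly -5.

Omitted value: -5.


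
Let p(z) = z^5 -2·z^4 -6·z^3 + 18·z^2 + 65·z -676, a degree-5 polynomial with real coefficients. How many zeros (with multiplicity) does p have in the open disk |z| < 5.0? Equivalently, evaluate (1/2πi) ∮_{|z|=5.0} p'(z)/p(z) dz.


The zeros of p are: (2 + 3i), (2 - 3i), 4, (-3 + 2i), (-3 - 2i).
Their magnitudes are: 3.606, 3.606, 4, 3.606, 3.606.
Zeros with |z| < R = 5.0: (2 + 3i), (2 - 3i), 4, (-3 + 2i), (-3 - 2i).
Count = 5.
By the argument principle, (1/2πi) ∮_{|z|=R} p'(z)/p(z) dz equals exactly this count.

Number of zeros inside |z| < 5.0: 5.


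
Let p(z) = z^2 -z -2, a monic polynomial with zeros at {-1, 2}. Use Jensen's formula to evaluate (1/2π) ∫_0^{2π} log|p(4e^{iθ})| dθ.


Zeros: -1, 2; r = 4.
Inside |z| < r: -1, 2. Outside (|z| ≥ r): ∅.
p(0) = -2, so log|p(0)| = log(2) = 0.6931.
Apply Jensen: I(r) = log|p(0)| + Σ_k log(r/|z_k|), summed over zeros inside |z| < r.
  log(r/|z_k|) for z_k = -1: log(4/1) = 1.3863
  log(r/|z_k|) for z_k = 2: log(4/2) = 0.6931
Sum over inside zeros: 2.0794.
I(r) = log|p(0)| + (inside sum) = 0.6931 + 2.0794 = 2.7726.
Closed form (all zeros inside, monic): I(r) = n·log(r) = 2·log(4) = 2.7726. ✓

I(r) ≈ 2.7726.


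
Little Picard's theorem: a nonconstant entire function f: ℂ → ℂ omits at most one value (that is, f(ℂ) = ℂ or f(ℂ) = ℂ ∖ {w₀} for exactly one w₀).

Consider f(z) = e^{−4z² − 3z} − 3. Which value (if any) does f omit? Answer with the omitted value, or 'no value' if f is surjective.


Little Picard bounds the complement of f(ℂ) to at most one point.
The exponent g(z) = −4z² − 3z is a nonconstant polynomial, hence surjective onto ℂ. So e^{g(z)} takes every value in {e^w : w ∈ ℂ} = ℂ ∖ {0}. Adding -3 shifts the range to ℂ ∖ {-3}. f omits exactly -3.

Omitted value: -3.


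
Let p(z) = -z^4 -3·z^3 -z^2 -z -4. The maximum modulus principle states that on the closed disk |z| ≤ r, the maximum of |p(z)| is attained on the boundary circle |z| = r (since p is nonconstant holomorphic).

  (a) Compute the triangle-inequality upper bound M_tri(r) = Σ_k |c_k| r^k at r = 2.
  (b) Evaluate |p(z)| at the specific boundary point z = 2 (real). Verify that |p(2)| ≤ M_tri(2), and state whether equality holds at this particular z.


Coefficients: c_0 = -4, c_1 = -1, c_2 = -1, c_3 = -3, c_4 = -1. Radius r = 2.
Part (a). Triangle bound: M_tri(r) = Σ_k |c_k| r^k
  = |-4|·2^0 + |-1|·2^1 + |-1|·2^2 + |-3|·2^3 + |-1|·2^4
  = 4 + 2 + 4 + 24 + 16 = 50.
This bounds M(r) := max_{|z|=r} |p(z)| from above; equality holds iff all terms c_k z^k can be made to align in phase at a single z on |z|=r.
Part (b). At z = 2 (real, on the circle |z| = r):
  p(2) = (-4)·2^0 + (-1)·2^1 + (-1)·2^2 + (-3)·2^3 + (-1)·2^4 = -50.
  |p(2)| = 50.
Since all nonzero coefficients share the same sign, |p(2)| = 50 = M_tri(2); the triangle bound is attained at z = 2, so in fact M(r) = 50.

M_tri(2) = 50; |p(2)| = 50; equality at z=2: yes.
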